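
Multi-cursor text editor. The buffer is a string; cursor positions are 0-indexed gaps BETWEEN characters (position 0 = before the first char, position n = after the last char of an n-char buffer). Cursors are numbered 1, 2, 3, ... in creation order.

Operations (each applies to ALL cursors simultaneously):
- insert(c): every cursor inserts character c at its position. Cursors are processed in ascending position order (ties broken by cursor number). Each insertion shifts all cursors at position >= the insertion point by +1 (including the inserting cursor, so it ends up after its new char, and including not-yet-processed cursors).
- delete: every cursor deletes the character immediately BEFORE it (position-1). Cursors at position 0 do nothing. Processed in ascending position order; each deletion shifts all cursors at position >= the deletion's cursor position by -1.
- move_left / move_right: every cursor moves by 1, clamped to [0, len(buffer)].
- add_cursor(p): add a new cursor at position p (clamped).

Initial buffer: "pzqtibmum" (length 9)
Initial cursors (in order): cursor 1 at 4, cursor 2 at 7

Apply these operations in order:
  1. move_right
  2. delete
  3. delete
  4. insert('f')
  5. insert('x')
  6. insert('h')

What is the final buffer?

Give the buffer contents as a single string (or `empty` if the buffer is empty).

Answer: pzqfxhbfxhm

Derivation:
After op 1 (move_right): buffer="pzqtibmum" (len 9), cursors c1@5 c2@8, authorship .........
After op 2 (delete): buffer="pzqtbmm" (len 7), cursors c1@4 c2@6, authorship .......
After op 3 (delete): buffer="pzqbm" (len 5), cursors c1@3 c2@4, authorship .....
After op 4 (insert('f')): buffer="pzqfbfm" (len 7), cursors c1@4 c2@6, authorship ...1.2.
After op 5 (insert('x')): buffer="pzqfxbfxm" (len 9), cursors c1@5 c2@8, authorship ...11.22.
After op 6 (insert('h')): buffer="pzqfxhbfxhm" (len 11), cursors c1@6 c2@10, authorship ...111.222.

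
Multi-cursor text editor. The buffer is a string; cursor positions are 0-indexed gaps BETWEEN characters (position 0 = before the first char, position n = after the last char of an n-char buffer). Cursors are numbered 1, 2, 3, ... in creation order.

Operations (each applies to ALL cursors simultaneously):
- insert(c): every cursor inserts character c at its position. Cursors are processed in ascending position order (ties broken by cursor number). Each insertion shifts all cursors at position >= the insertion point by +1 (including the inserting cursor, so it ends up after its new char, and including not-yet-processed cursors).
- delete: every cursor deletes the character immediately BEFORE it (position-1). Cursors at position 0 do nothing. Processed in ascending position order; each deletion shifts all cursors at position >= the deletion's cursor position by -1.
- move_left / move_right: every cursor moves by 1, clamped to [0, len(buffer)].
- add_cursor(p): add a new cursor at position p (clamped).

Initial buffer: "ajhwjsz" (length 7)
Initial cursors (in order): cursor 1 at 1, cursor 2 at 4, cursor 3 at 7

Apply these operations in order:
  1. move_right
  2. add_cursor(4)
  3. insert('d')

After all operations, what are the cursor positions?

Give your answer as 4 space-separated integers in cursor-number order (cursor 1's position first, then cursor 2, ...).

Answer: 3 8 11 6

Derivation:
After op 1 (move_right): buffer="ajhwjsz" (len 7), cursors c1@2 c2@5 c3@7, authorship .......
After op 2 (add_cursor(4)): buffer="ajhwjsz" (len 7), cursors c1@2 c4@4 c2@5 c3@7, authorship .......
After op 3 (insert('d')): buffer="ajdhwdjdszd" (len 11), cursors c1@3 c4@6 c2@8 c3@11, authorship ..1..4.2..3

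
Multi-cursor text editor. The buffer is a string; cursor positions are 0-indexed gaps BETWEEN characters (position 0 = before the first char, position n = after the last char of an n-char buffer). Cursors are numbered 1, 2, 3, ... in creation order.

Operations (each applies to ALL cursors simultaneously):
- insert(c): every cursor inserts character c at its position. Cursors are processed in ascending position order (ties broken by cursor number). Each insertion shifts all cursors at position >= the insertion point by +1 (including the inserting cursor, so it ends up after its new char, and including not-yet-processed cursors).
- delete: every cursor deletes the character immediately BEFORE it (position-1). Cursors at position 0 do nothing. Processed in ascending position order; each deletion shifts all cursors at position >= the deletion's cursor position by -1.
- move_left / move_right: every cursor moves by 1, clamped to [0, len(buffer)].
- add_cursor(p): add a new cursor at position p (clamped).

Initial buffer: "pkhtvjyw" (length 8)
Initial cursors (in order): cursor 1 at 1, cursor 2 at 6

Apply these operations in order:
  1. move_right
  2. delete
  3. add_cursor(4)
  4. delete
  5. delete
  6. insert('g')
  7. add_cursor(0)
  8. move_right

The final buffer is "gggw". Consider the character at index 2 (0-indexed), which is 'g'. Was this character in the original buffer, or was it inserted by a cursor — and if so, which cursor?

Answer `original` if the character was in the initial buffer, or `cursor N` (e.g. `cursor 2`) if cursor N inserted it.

After op 1 (move_right): buffer="pkhtvjyw" (len 8), cursors c1@2 c2@7, authorship ........
After op 2 (delete): buffer="phtvjw" (len 6), cursors c1@1 c2@5, authorship ......
After op 3 (add_cursor(4)): buffer="phtvjw" (len 6), cursors c1@1 c3@4 c2@5, authorship ......
After op 4 (delete): buffer="htw" (len 3), cursors c1@0 c2@2 c3@2, authorship ...
After op 5 (delete): buffer="w" (len 1), cursors c1@0 c2@0 c3@0, authorship .
After op 6 (insert('g')): buffer="gggw" (len 4), cursors c1@3 c2@3 c3@3, authorship 123.
After op 7 (add_cursor(0)): buffer="gggw" (len 4), cursors c4@0 c1@3 c2@3 c3@3, authorship 123.
After op 8 (move_right): buffer="gggw" (len 4), cursors c4@1 c1@4 c2@4 c3@4, authorship 123.
Authorship (.=original, N=cursor N): 1 2 3 .
Index 2: author = 3

Answer: cursor 3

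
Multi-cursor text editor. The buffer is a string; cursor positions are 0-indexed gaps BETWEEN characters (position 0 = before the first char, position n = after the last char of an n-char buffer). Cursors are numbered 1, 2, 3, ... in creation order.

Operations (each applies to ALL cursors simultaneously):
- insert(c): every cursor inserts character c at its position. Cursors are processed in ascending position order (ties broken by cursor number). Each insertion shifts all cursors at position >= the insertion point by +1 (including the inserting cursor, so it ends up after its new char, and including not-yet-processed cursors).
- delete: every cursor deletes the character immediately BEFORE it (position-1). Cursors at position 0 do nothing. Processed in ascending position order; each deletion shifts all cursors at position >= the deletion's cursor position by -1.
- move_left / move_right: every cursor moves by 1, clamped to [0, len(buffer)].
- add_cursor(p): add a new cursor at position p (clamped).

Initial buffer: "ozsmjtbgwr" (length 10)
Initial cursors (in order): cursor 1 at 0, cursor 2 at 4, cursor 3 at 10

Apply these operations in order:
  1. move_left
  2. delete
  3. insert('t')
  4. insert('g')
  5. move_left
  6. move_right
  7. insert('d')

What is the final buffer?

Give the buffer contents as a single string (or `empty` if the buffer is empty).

After op 1 (move_left): buffer="ozsmjtbgwr" (len 10), cursors c1@0 c2@3 c3@9, authorship ..........
After op 2 (delete): buffer="ozmjtbgr" (len 8), cursors c1@0 c2@2 c3@7, authorship ........
After op 3 (insert('t')): buffer="toztmjtbgtr" (len 11), cursors c1@1 c2@4 c3@10, authorship 1..2.....3.
After op 4 (insert('g')): buffer="tgoztgmjtbgtgr" (len 14), cursors c1@2 c2@6 c3@13, authorship 11..22.....33.
After op 5 (move_left): buffer="tgoztgmjtbgtgr" (len 14), cursors c1@1 c2@5 c3@12, authorship 11..22.....33.
After op 6 (move_right): buffer="tgoztgmjtbgtgr" (len 14), cursors c1@2 c2@6 c3@13, authorship 11..22.....33.
After op 7 (insert('d')): buffer="tgdoztgdmjtbgtgdr" (len 17), cursors c1@3 c2@8 c3@16, authorship 111..222.....333.

Answer: tgdoztgdmjtbgtgdr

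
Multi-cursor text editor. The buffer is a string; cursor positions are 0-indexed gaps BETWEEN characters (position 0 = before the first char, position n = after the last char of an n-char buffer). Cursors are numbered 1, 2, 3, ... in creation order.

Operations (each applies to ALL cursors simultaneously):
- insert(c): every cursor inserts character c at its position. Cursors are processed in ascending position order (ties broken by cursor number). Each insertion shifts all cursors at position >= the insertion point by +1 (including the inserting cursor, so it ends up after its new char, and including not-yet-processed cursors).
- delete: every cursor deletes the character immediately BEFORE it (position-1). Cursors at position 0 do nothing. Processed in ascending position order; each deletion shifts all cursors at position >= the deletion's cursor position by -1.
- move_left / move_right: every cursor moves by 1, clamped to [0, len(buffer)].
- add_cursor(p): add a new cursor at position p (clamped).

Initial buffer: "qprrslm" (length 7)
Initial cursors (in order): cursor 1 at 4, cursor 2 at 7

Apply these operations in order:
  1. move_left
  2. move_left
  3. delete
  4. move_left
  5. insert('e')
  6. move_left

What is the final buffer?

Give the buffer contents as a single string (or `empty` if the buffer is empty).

After op 1 (move_left): buffer="qprrslm" (len 7), cursors c1@3 c2@6, authorship .......
After op 2 (move_left): buffer="qprrslm" (len 7), cursors c1@2 c2@5, authorship .......
After op 3 (delete): buffer="qrrlm" (len 5), cursors c1@1 c2@3, authorship .....
After op 4 (move_left): buffer="qrrlm" (len 5), cursors c1@0 c2@2, authorship .....
After op 5 (insert('e')): buffer="eqrerlm" (len 7), cursors c1@1 c2@4, authorship 1..2...
After op 6 (move_left): buffer="eqrerlm" (len 7), cursors c1@0 c2@3, authorship 1..2...

Answer: eqrerlm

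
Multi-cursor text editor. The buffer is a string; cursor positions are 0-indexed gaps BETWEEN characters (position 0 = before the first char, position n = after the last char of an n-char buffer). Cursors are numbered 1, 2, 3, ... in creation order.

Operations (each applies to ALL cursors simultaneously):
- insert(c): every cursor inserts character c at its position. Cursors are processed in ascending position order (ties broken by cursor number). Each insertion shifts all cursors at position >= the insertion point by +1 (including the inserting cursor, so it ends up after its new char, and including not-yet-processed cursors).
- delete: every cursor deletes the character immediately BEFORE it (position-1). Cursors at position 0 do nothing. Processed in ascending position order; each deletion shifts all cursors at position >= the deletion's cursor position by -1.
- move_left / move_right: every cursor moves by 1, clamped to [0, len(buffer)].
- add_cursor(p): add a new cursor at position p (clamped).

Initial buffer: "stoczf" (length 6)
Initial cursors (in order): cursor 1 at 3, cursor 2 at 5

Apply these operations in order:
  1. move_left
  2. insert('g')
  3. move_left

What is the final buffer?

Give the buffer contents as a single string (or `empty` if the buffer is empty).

After op 1 (move_left): buffer="stoczf" (len 6), cursors c1@2 c2@4, authorship ......
After op 2 (insert('g')): buffer="stgocgzf" (len 8), cursors c1@3 c2@6, authorship ..1..2..
After op 3 (move_left): buffer="stgocgzf" (len 8), cursors c1@2 c2@5, authorship ..1..2..

Answer: stgocgzf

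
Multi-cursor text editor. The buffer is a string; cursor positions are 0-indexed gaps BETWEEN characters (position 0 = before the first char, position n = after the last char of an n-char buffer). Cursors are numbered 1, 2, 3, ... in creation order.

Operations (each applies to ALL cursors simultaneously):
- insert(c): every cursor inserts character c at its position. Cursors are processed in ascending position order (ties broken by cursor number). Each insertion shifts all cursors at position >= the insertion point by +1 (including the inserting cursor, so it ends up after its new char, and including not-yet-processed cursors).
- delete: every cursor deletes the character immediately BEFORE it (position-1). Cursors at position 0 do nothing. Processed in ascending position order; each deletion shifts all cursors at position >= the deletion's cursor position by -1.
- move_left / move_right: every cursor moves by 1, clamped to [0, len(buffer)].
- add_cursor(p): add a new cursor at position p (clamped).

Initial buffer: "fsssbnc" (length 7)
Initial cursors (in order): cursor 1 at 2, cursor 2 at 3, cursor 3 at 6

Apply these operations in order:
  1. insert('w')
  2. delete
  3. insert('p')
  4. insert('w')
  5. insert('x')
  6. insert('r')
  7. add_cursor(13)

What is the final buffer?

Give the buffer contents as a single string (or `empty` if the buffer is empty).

Answer: fspwxrspwxrsbnpwxrc

Derivation:
After op 1 (insert('w')): buffer="fswswsbnwc" (len 10), cursors c1@3 c2@5 c3@9, authorship ..1.2...3.
After op 2 (delete): buffer="fsssbnc" (len 7), cursors c1@2 c2@3 c3@6, authorship .......
After op 3 (insert('p')): buffer="fspspsbnpc" (len 10), cursors c1@3 c2@5 c3@9, authorship ..1.2...3.
After op 4 (insert('w')): buffer="fspwspwsbnpwc" (len 13), cursors c1@4 c2@7 c3@12, authorship ..11.22...33.
After op 5 (insert('x')): buffer="fspwxspwxsbnpwxc" (len 16), cursors c1@5 c2@9 c3@15, authorship ..111.222...333.
After op 6 (insert('r')): buffer="fspwxrspwxrsbnpwxrc" (len 19), cursors c1@6 c2@11 c3@18, authorship ..1111.2222...3333.
After op 7 (add_cursor(13)): buffer="fspwxrspwxrsbnpwxrc" (len 19), cursors c1@6 c2@11 c4@13 c3@18, authorship ..1111.2222...3333.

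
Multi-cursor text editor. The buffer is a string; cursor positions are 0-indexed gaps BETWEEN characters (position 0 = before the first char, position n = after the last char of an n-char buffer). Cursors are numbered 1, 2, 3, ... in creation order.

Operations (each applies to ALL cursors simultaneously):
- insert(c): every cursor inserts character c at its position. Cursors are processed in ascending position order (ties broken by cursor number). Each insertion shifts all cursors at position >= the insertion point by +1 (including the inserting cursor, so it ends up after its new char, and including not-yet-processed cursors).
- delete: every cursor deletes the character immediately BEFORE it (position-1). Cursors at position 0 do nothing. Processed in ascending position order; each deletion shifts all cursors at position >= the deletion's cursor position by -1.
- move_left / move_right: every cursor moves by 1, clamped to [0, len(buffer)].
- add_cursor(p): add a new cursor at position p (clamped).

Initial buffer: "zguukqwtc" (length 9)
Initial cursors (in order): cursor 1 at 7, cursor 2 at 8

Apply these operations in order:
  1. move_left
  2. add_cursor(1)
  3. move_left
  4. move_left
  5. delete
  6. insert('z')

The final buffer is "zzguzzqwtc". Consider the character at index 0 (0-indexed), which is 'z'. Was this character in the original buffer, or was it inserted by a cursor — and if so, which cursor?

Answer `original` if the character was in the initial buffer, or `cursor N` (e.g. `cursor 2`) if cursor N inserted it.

After op 1 (move_left): buffer="zguukqwtc" (len 9), cursors c1@6 c2@7, authorship .........
After op 2 (add_cursor(1)): buffer="zguukqwtc" (len 9), cursors c3@1 c1@6 c2@7, authorship .........
After op 3 (move_left): buffer="zguukqwtc" (len 9), cursors c3@0 c1@5 c2@6, authorship .........
After op 4 (move_left): buffer="zguukqwtc" (len 9), cursors c3@0 c1@4 c2@5, authorship .........
After op 5 (delete): buffer="zguqwtc" (len 7), cursors c3@0 c1@3 c2@3, authorship .......
After op 6 (insert('z')): buffer="zzguzzqwtc" (len 10), cursors c3@1 c1@6 c2@6, authorship 3...12....
Authorship (.=original, N=cursor N): 3 . . . 1 2 . . . .
Index 0: author = 3

Answer: cursor 3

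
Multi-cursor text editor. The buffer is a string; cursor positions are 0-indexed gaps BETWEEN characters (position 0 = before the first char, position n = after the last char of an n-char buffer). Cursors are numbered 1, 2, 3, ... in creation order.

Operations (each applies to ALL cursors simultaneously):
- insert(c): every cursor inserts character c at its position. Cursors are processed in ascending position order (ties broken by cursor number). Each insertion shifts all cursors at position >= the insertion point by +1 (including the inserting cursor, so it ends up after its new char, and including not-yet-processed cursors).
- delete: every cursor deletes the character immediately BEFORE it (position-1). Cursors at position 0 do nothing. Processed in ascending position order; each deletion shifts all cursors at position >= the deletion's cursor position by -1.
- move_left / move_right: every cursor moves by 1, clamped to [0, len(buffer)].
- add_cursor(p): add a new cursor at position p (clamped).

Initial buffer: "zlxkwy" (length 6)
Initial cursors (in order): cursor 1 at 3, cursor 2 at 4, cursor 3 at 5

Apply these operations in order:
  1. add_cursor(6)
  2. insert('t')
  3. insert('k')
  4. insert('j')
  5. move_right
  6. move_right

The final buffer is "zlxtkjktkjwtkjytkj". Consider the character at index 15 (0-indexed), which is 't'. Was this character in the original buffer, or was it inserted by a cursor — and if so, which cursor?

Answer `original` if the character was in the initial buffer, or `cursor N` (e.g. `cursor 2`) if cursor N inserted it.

After op 1 (add_cursor(6)): buffer="zlxkwy" (len 6), cursors c1@3 c2@4 c3@5 c4@6, authorship ......
After op 2 (insert('t')): buffer="zlxtktwtyt" (len 10), cursors c1@4 c2@6 c3@8 c4@10, authorship ...1.2.3.4
After op 3 (insert('k')): buffer="zlxtkktkwtkytk" (len 14), cursors c1@5 c2@8 c3@11 c4@14, authorship ...11.22.33.44
After op 4 (insert('j')): buffer="zlxtkjktkjwtkjytkj" (len 18), cursors c1@6 c2@10 c3@14 c4@18, authorship ...111.222.333.444
After op 5 (move_right): buffer="zlxtkjktkjwtkjytkj" (len 18), cursors c1@7 c2@11 c3@15 c4@18, authorship ...111.222.333.444
After op 6 (move_right): buffer="zlxtkjktkjwtkjytkj" (len 18), cursors c1@8 c2@12 c3@16 c4@18, authorship ...111.222.333.444
Authorship (.=original, N=cursor N): . . . 1 1 1 . 2 2 2 . 3 3 3 . 4 4 4
Index 15: author = 4

Answer: cursor 4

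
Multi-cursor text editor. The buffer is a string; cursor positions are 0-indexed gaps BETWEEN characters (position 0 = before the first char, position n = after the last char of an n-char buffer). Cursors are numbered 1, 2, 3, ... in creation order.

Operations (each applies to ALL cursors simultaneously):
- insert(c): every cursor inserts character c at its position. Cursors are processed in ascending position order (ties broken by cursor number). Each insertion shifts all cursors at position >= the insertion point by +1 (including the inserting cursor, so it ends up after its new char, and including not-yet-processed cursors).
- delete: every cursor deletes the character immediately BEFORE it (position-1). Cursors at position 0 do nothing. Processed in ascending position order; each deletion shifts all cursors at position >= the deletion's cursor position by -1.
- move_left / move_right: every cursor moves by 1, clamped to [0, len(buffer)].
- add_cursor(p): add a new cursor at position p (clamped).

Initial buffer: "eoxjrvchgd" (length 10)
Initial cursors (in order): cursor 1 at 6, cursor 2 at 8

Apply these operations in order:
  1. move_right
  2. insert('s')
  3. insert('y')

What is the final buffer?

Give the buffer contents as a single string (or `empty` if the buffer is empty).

After op 1 (move_right): buffer="eoxjrvchgd" (len 10), cursors c1@7 c2@9, authorship ..........
After op 2 (insert('s')): buffer="eoxjrvcshgsd" (len 12), cursors c1@8 c2@11, authorship .......1..2.
After op 3 (insert('y')): buffer="eoxjrvcsyhgsyd" (len 14), cursors c1@9 c2@13, authorship .......11..22.

Answer: eoxjrvcsyhgsyd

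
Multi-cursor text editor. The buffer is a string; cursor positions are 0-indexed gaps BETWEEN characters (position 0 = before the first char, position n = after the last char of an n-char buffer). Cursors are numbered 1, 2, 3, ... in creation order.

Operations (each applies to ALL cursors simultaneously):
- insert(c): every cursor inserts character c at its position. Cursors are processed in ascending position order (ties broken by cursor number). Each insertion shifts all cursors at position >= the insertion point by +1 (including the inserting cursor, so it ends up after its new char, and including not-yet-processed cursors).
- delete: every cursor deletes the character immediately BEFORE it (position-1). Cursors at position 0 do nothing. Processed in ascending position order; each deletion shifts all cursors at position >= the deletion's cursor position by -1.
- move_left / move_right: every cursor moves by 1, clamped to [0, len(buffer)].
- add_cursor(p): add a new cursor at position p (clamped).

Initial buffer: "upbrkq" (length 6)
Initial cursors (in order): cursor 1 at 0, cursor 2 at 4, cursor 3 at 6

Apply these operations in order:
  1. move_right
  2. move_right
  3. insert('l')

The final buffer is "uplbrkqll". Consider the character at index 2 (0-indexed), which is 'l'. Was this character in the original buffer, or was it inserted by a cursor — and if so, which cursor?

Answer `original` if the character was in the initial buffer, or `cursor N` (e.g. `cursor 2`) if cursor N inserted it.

Answer: cursor 1

Derivation:
After op 1 (move_right): buffer="upbrkq" (len 6), cursors c1@1 c2@5 c3@6, authorship ......
After op 2 (move_right): buffer="upbrkq" (len 6), cursors c1@2 c2@6 c3@6, authorship ......
After op 3 (insert('l')): buffer="uplbrkqll" (len 9), cursors c1@3 c2@9 c3@9, authorship ..1....23
Authorship (.=original, N=cursor N): . . 1 . . . . 2 3
Index 2: author = 1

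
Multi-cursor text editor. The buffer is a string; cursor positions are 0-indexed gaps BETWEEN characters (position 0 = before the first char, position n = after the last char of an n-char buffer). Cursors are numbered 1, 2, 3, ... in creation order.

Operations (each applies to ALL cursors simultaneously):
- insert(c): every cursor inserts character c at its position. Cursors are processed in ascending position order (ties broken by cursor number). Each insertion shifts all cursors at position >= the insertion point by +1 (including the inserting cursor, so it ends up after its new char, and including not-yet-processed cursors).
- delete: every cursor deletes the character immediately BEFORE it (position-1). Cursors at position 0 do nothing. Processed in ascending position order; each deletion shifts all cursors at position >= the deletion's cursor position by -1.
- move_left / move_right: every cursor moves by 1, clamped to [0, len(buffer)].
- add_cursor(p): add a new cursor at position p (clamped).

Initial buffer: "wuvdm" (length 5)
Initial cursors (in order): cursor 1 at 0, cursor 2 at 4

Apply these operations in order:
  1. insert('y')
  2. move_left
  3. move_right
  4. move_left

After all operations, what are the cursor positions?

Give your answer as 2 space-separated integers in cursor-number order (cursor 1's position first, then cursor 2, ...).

After op 1 (insert('y')): buffer="ywuvdym" (len 7), cursors c1@1 c2@6, authorship 1....2.
After op 2 (move_left): buffer="ywuvdym" (len 7), cursors c1@0 c2@5, authorship 1....2.
After op 3 (move_right): buffer="ywuvdym" (len 7), cursors c1@1 c2@6, authorship 1....2.
After op 4 (move_left): buffer="ywuvdym" (len 7), cursors c1@0 c2@5, authorship 1....2.

Answer: 0 5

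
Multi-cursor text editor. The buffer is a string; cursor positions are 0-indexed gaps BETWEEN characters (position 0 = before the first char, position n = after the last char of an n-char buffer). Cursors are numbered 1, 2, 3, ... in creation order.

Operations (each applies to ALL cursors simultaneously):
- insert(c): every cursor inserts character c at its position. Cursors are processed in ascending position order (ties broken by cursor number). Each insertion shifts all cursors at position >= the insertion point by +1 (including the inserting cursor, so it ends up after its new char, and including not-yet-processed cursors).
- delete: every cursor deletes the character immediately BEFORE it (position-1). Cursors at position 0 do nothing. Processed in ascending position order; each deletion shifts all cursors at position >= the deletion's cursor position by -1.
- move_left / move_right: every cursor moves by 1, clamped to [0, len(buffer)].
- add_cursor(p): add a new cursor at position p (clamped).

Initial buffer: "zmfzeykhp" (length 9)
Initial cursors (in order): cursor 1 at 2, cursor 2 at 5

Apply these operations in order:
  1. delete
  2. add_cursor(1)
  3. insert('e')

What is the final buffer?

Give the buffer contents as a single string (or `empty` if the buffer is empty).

Answer: zeefzeykhp

Derivation:
After op 1 (delete): buffer="zfzykhp" (len 7), cursors c1@1 c2@3, authorship .......
After op 2 (add_cursor(1)): buffer="zfzykhp" (len 7), cursors c1@1 c3@1 c2@3, authorship .......
After op 3 (insert('e')): buffer="zeefzeykhp" (len 10), cursors c1@3 c3@3 c2@6, authorship .13..2....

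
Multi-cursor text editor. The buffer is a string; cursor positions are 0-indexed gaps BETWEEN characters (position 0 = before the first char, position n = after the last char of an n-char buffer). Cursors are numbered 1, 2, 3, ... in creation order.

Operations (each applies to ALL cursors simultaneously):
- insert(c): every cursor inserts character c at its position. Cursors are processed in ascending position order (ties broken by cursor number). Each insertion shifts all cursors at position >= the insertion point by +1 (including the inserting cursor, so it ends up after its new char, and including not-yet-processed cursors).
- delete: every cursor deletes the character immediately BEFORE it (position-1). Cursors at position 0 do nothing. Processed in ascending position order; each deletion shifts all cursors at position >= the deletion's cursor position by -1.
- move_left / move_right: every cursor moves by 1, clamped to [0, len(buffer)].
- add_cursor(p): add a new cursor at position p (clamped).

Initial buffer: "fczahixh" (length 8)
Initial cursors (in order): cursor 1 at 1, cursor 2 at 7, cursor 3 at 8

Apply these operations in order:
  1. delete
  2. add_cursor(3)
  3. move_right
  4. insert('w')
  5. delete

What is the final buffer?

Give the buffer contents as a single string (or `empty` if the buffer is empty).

After op 1 (delete): buffer="czahi" (len 5), cursors c1@0 c2@5 c3@5, authorship .....
After op 2 (add_cursor(3)): buffer="czahi" (len 5), cursors c1@0 c4@3 c2@5 c3@5, authorship .....
After op 3 (move_right): buffer="czahi" (len 5), cursors c1@1 c4@4 c2@5 c3@5, authorship .....
After op 4 (insert('w')): buffer="cwzahwiww" (len 9), cursors c1@2 c4@6 c2@9 c3@9, authorship .1...4.23
After op 5 (delete): buffer="czahi" (len 5), cursors c1@1 c4@4 c2@5 c3@5, authorship .....

Answer: czahi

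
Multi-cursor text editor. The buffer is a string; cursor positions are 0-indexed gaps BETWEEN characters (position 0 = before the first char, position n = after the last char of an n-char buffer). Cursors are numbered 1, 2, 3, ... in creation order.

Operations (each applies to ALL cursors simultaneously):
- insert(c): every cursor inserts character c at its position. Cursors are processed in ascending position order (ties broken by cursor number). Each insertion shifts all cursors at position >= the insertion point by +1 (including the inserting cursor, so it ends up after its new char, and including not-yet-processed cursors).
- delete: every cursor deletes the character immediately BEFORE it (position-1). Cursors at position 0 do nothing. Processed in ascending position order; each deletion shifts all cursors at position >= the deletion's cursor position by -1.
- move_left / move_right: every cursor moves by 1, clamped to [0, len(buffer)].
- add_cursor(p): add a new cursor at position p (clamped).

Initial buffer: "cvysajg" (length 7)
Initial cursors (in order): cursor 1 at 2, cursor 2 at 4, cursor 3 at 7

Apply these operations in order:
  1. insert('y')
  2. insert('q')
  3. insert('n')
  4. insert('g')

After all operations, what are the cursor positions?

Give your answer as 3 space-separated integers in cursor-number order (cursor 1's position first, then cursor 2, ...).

After op 1 (insert('y')): buffer="cvyysyajgy" (len 10), cursors c1@3 c2@6 c3@10, authorship ..1..2...3
After op 2 (insert('q')): buffer="cvyqysyqajgyq" (len 13), cursors c1@4 c2@8 c3@13, authorship ..11..22...33
After op 3 (insert('n')): buffer="cvyqnysyqnajgyqn" (len 16), cursors c1@5 c2@10 c3@16, authorship ..111..222...333
After op 4 (insert('g')): buffer="cvyqngysyqngajgyqng" (len 19), cursors c1@6 c2@12 c3@19, authorship ..1111..2222...3333

Answer: 6 12 19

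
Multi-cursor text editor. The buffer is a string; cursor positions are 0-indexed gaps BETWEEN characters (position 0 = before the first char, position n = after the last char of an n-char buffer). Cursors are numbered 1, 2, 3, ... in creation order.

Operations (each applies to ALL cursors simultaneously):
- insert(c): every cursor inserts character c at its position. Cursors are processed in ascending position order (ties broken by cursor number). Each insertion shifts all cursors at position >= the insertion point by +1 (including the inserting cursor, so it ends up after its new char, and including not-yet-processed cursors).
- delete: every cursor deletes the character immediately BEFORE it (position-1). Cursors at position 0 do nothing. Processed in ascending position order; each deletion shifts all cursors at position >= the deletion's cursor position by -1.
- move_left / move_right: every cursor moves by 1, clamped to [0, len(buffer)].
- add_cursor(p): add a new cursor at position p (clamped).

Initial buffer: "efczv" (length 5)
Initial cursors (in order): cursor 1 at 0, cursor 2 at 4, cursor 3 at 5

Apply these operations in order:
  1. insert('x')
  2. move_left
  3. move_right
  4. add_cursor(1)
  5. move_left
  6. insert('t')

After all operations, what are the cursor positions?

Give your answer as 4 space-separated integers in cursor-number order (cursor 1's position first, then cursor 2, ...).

Answer: 2 8 11 2

Derivation:
After op 1 (insert('x')): buffer="xefczxvx" (len 8), cursors c1@1 c2@6 c3@8, authorship 1....2.3
After op 2 (move_left): buffer="xefczxvx" (len 8), cursors c1@0 c2@5 c3@7, authorship 1....2.3
After op 3 (move_right): buffer="xefczxvx" (len 8), cursors c1@1 c2@6 c3@8, authorship 1....2.3
After op 4 (add_cursor(1)): buffer="xefczxvx" (len 8), cursors c1@1 c4@1 c2@6 c3@8, authorship 1....2.3
After op 5 (move_left): buffer="xefczxvx" (len 8), cursors c1@0 c4@0 c2@5 c3@7, authorship 1....2.3
After op 6 (insert('t')): buffer="ttxefcztxvtx" (len 12), cursors c1@2 c4@2 c2@8 c3@11, authorship 141....22.33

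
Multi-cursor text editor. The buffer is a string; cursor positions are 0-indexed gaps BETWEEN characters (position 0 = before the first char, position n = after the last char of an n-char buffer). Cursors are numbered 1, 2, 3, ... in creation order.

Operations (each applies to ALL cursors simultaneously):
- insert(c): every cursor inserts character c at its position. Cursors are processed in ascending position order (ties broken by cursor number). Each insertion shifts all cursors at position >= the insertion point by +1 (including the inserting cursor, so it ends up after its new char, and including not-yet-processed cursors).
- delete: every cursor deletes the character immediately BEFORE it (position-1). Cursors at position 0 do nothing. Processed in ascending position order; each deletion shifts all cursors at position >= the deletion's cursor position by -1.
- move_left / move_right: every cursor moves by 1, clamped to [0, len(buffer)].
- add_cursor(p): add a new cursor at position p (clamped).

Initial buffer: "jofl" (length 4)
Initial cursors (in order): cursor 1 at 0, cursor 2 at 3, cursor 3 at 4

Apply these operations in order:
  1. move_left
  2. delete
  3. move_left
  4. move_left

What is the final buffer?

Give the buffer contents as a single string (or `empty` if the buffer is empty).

Answer: jl

Derivation:
After op 1 (move_left): buffer="jofl" (len 4), cursors c1@0 c2@2 c3@3, authorship ....
After op 2 (delete): buffer="jl" (len 2), cursors c1@0 c2@1 c3@1, authorship ..
After op 3 (move_left): buffer="jl" (len 2), cursors c1@0 c2@0 c3@0, authorship ..
After op 4 (move_left): buffer="jl" (len 2), cursors c1@0 c2@0 c3@0, authorship ..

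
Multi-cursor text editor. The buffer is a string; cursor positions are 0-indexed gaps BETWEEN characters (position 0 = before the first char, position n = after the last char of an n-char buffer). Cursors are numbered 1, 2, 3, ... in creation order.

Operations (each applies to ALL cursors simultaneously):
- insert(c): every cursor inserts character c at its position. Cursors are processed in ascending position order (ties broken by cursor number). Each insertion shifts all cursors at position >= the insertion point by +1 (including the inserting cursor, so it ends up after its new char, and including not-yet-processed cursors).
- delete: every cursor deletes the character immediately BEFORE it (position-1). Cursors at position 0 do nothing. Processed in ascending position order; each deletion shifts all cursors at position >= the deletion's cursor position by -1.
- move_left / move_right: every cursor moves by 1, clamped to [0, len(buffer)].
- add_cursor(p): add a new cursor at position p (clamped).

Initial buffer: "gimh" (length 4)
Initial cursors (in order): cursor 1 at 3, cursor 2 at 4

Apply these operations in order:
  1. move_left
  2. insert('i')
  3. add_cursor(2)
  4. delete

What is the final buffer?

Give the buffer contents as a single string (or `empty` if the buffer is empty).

Answer: gmh

Derivation:
After op 1 (move_left): buffer="gimh" (len 4), cursors c1@2 c2@3, authorship ....
After op 2 (insert('i')): buffer="giimih" (len 6), cursors c1@3 c2@5, authorship ..1.2.
After op 3 (add_cursor(2)): buffer="giimih" (len 6), cursors c3@2 c1@3 c2@5, authorship ..1.2.
After op 4 (delete): buffer="gmh" (len 3), cursors c1@1 c3@1 c2@2, authorship ...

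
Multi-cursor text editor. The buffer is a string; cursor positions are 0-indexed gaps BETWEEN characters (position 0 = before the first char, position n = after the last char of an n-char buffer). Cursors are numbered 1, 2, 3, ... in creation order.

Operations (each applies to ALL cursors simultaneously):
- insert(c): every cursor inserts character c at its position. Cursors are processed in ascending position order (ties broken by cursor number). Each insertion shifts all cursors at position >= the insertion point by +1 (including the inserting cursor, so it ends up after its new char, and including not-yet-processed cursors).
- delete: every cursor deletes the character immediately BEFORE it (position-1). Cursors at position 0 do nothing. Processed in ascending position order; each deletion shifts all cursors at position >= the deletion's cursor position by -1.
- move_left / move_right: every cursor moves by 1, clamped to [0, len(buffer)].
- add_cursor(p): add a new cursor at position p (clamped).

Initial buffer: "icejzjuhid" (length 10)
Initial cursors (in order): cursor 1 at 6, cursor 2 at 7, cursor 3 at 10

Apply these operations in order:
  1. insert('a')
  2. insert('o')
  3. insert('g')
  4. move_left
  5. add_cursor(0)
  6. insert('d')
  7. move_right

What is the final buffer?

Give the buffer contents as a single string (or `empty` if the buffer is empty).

After op 1 (insert('a')): buffer="icejzjauahida" (len 13), cursors c1@7 c2@9 c3@13, authorship ......1.2...3
After op 2 (insert('o')): buffer="icejzjaouaohidao" (len 16), cursors c1@8 c2@11 c3@16, authorship ......11.22...33
After op 3 (insert('g')): buffer="icejzjaoguaoghidaog" (len 19), cursors c1@9 c2@13 c3@19, authorship ......111.222...333
After op 4 (move_left): buffer="icejzjaoguaoghidaog" (len 19), cursors c1@8 c2@12 c3@18, authorship ......111.222...333
After op 5 (add_cursor(0)): buffer="icejzjaoguaoghidaog" (len 19), cursors c4@0 c1@8 c2@12 c3@18, authorship ......111.222...333
After op 6 (insert('d')): buffer="dicejzjaodguaodghidaodg" (len 23), cursors c4@1 c1@10 c2@15 c3@22, authorship 4......1111.2222...3333
After op 7 (move_right): buffer="dicejzjaodguaodghidaodg" (len 23), cursors c4@2 c1@11 c2@16 c3@23, authorship 4......1111.2222...3333

Answer: dicejzjaodguaodghidaodg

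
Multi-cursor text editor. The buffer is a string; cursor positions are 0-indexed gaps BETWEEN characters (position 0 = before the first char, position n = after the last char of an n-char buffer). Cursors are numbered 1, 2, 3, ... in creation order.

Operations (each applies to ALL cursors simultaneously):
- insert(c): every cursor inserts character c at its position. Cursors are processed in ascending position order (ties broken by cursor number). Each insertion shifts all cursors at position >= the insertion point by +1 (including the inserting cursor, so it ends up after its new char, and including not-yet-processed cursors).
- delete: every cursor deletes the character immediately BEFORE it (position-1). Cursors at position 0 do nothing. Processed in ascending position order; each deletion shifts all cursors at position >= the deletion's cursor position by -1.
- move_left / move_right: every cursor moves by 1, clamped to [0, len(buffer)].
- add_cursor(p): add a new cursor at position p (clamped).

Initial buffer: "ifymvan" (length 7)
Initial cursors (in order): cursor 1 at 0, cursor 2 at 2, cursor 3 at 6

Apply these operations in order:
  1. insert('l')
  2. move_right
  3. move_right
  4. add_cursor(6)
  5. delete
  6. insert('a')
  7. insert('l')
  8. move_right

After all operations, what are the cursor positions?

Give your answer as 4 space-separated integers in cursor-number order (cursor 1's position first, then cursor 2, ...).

After op 1 (insert('l')): buffer="liflymvaln" (len 10), cursors c1@1 c2@4 c3@9, authorship 1..2....3.
After op 2 (move_right): buffer="liflymvaln" (len 10), cursors c1@2 c2@5 c3@10, authorship 1..2....3.
After op 3 (move_right): buffer="liflymvaln" (len 10), cursors c1@3 c2@6 c3@10, authorship 1..2....3.
After op 4 (add_cursor(6)): buffer="liflymvaln" (len 10), cursors c1@3 c2@6 c4@6 c3@10, authorship 1..2....3.
After op 5 (delete): buffer="lilval" (len 6), cursors c1@2 c2@3 c4@3 c3@6, authorship 1.2..3
After op 6 (insert('a')): buffer="lialaavala" (len 10), cursors c1@3 c2@6 c4@6 c3@10, authorship 1.1224..33
After op 7 (insert('l')): buffer="liallaallvalal" (len 14), cursors c1@4 c2@9 c4@9 c3@14, authorship 1.1122424..333
After op 8 (move_right): buffer="liallaallvalal" (len 14), cursors c1@5 c2@10 c4@10 c3@14, authorship 1.1122424..333

Answer: 5 10 14 10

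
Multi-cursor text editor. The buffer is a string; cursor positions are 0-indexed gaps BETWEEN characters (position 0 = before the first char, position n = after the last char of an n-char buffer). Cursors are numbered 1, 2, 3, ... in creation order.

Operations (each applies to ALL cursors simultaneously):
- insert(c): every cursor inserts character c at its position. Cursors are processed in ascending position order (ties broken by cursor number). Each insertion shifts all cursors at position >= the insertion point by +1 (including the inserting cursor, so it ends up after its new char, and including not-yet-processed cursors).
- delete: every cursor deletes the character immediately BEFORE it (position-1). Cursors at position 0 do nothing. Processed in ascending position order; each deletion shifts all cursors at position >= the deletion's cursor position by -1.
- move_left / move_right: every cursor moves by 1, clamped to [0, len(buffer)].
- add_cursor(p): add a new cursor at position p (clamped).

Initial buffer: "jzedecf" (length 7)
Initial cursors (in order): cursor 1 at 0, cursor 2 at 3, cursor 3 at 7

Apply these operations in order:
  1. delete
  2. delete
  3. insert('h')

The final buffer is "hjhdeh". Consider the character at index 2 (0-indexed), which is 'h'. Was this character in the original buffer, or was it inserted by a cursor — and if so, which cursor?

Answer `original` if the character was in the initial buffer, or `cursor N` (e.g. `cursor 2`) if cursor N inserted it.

Answer: cursor 2

Derivation:
After op 1 (delete): buffer="jzdec" (len 5), cursors c1@0 c2@2 c3@5, authorship .....
After op 2 (delete): buffer="jde" (len 3), cursors c1@0 c2@1 c3@3, authorship ...
After op 3 (insert('h')): buffer="hjhdeh" (len 6), cursors c1@1 c2@3 c3@6, authorship 1.2..3
Authorship (.=original, N=cursor N): 1 . 2 . . 3
Index 2: author = 2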